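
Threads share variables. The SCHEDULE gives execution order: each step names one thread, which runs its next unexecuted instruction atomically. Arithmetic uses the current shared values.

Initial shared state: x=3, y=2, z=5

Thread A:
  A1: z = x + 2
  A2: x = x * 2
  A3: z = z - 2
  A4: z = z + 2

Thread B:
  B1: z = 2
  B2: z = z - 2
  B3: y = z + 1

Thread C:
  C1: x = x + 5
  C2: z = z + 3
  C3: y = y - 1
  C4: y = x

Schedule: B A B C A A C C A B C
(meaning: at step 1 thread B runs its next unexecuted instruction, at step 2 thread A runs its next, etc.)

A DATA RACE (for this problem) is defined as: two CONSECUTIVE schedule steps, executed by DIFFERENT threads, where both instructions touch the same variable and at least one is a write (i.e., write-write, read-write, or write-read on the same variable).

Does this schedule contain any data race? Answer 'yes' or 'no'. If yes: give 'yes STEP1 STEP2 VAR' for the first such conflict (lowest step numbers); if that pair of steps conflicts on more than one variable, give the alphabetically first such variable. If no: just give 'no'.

Steps 1,2: B(z = 2) vs A(z = x + 2). RACE on z (W-W).
Steps 2,3: A(z = x + 2) vs B(z = z - 2). RACE on z (W-W).
Steps 3,4: B(r=z,w=z) vs C(r=x,w=x). No conflict.
Steps 4,5: C(x = x + 5) vs A(x = x * 2). RACE on x (W-W).
Steps 5,6: same thread (A). No race.
Steps 6,7: A(z = z - 2) vs C(z = z + 3). RACE on z (W-W).
Steps 7,8: same thread (C). No race.
Steps 8,9: C(r=y,w=y) vs A(r=z,w=z). No conflict.
Steps 9,10: A(z = z + 2) vs B(y = z + 1). RACE on z (W-R).
Steps 10,11: B(y = z + 1) vs C(y = x). RACE on y (W-W).
First conflict at steps 1,2.

Answer: yes 1 2 z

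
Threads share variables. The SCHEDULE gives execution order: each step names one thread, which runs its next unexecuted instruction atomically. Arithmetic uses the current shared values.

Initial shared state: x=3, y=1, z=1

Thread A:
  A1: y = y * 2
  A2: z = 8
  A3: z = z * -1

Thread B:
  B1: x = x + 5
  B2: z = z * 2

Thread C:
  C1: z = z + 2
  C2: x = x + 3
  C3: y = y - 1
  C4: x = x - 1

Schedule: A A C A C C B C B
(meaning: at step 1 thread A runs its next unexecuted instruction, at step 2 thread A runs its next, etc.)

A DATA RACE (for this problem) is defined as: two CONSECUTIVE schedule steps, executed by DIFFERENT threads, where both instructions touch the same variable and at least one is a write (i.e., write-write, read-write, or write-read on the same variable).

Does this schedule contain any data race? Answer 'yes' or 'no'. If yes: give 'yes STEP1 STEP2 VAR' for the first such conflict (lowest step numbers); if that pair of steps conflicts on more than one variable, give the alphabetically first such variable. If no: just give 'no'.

Answer: yes 2 3 z

Derivation:
Steps 1,2: same thread (A). No race.
Steps 2,3: A(z = 8) vs C(z = z + 2). RACE on z (W-W).
Steps 3,4: C(z = z + 2) vs A(z = z * -1). RACE on z (W-W).
Steps 4,5: A(r=z,w=z) vs C(r=x,w=x). No conflict.
Steps 5,6: same thread (C). No race.
Steps 6,7: C(r=y,w=y) vs B(r=x,w=x). No conflict.
Steps 7,8: B(x = x + 5) vs C(x = x - 1). RACE on x (W-W).
Steps 8,9: C(r=x,w=x) vs B(r=z,w=z). No conflict.
First conflict at steps 2,3.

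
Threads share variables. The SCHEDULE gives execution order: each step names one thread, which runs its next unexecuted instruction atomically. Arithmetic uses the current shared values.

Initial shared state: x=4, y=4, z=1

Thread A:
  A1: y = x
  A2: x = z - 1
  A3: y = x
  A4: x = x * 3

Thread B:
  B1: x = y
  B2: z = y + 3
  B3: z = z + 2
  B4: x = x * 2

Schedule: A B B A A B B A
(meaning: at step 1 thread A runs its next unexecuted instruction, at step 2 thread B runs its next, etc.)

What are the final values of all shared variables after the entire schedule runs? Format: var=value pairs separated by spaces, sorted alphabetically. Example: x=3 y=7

Step 1: thread A executes A1 (y = x). Shared: x=4 y=4 z=1. PCs: A@1 B@0
Step 2: thread B executes B1 (x = y). Shared: x=4 y=4 z=1. PCs: A@1 B@1
Step 3: thread B executes B2 (z = y + 3). Shared: x=4 y=4 z=7. PCs: A@1 B@2
Step 4: thread A executes A2 (x = z - 1). Shared: x=6 y=4 z=7. PCs: A@2 B@2
Step 5: thread A executes A3 (y = x). Shared: x=6 y=6 z=7. PCs: A@3 B@2
Step 6: thread B executes B3 (z = z + 2). Shared: x=6 y=6 z=9. PCs: A@3 B@3
Step 7: thread B executes B4 (x = x * 2). Shared: x=12 y=6 z=9. PCs: A@3 B@4
Step 8: thread A executes A4 (x = x * 3). Shared: x=36 y=6 z=9. PCs: A@4 B@4

Answer: x=36 y=6 z=9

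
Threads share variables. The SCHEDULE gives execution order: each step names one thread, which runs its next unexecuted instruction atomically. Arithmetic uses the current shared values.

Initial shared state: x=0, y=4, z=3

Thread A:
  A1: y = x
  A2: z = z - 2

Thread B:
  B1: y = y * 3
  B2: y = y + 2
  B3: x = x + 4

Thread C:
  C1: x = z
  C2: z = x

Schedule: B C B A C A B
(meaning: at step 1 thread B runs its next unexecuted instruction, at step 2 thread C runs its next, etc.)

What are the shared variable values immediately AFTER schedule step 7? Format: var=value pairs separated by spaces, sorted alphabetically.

Step 1: thread B executes B1 (y = y * 3). Shared: x=0 y=12 z=3. PCs: A@0 B@1 C@0
Step 2: thread C executes C1 (x = z). Shared: x=3 y=12 z=3. PCs: A@0 B@1 C@1
Step 3: thread B executes B2 (y = y + 2). Shared: x=3 y=14 z=3. PCs: A@0 B@2 C@1
Step 4: thread A executes A1 (y = x). Shared: x=3 y=3 z=3. PCs: A@1 B@2 C@1
Step 5: thread C executes C2 (z = x). Shared: x=3 y=3 z=3. PCs: A@1 B@2 C@2
Step 6: thread A executes A2 (z = z - 2). Shared: x=3 y=3 z=1. PCs: A@2 B@2 C@2
Step 7: thread B executes B3 (x = x + 4). Shared: x=7 y=3 z=1. PCs: A@2 B@3 C@2

Answer: x=7 y=3 z=1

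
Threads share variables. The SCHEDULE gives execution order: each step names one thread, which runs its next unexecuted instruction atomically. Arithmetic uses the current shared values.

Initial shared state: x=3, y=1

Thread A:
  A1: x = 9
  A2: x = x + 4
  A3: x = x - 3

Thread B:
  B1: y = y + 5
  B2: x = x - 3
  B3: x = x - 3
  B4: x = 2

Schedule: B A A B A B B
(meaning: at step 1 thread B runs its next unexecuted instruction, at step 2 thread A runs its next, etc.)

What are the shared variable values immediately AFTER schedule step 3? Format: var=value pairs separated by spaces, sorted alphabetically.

Answer: x=13 y=6

Derivation:
Step 1: thread B executes B1 (y = y + 5). Shared: x=3 y=6. PCs: A@0 B@1
Step 2: thread A executes A1 (x = 9). Shared: x=9 y=6. PCs: A@1 B@1
Step 3: thread A executes A2 (x = x + 4). Shared: x=13 y=6. PCs: A@2 B@1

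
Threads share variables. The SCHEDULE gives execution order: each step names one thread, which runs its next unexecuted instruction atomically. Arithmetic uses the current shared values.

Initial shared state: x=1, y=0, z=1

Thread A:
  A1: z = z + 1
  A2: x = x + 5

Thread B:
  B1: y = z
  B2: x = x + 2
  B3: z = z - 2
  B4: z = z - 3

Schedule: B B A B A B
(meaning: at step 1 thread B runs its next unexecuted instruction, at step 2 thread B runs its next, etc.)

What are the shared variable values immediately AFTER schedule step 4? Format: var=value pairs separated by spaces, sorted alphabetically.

Answer: x=3 y=1 z=0

Derivation:
Step 1: thread B executes B1 (y = z). Shared: x=1 y=1 z=1. PCs: A@0 B@1
Step 2: thread B executes B2 (x = x + 2). Shared: x=3 y=1 z=1. PCs: A@0 B@2
Step 3: thread A executes A1 (z = z + 1). Shared: x=3 y=1 z=2. PCs: A@1 B@2
Step 4: thread B executes B3 (z = z - 2). Shared: x=3 y=1 z=0. PCs: A@1 B@3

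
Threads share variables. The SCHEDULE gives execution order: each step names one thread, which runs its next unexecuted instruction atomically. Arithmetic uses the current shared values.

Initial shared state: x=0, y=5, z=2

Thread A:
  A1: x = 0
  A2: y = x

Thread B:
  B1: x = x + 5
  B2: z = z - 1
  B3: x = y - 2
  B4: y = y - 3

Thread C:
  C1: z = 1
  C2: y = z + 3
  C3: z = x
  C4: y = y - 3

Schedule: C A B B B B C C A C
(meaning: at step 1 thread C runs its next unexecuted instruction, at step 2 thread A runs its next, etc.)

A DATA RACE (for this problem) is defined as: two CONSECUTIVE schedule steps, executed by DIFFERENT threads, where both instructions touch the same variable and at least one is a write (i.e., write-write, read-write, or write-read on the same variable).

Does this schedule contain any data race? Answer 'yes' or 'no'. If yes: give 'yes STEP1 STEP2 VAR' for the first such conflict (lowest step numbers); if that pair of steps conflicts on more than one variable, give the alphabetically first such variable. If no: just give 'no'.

Steps 1,2: C(r=-,w=z) vs A(r=-,w=x). No conflict.
Steps 2,3: A(x = 0) vs B(x = x + 5). RACE on x (W-W).
Steps 3,4: same thread (B). No race.
Steps 4,5: same thread (B). No race.
Steps 5,6: same thread (B). No race.
Steps 6,7: B(y = y - 3) vs C(y = z + 3). RACE on y (W-W).
Steps 7,8: same thread (C). No race.
Steps 8,9: C(r=x,w=z) vs A(r=x,w=y). No conflict.
Steps 9,10: A(y = x) vs C(y = y - 3). RACE on y (W-W).
First conflict at steps 2,3.

Answer: yes 2 3 x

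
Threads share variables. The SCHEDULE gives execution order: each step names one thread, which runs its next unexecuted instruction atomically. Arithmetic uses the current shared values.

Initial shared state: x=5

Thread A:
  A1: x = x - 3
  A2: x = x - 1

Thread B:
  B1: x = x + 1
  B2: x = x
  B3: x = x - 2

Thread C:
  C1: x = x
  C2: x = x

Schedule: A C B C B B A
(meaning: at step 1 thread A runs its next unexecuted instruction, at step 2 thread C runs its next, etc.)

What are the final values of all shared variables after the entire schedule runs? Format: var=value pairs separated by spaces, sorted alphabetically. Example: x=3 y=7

Answer: x=0

Derivation:
Step 1: thread A executes A1 (x = x - 3). Shared: x=2. PCs: A@1 B@0 C@0
Step 2: thread C executes C1 (x = x). Shared: x=2. PCs: A@1 B@0 C@1
Step 3: thread B executes B1 (x = x + 1). Shared: x=3. PCs: A@1 B@1 C@1
Step 4: thread C executes C2 (x = x). Shared: x=3. PCs: A@1 B@1 C@2
Step 5: thread B executes B2 (x = x). Shared: x=3. PCs: A@1 B@2 C@2
Step 6: thread B executes B3 (x = x - 2). Shared: x=1. PCs: A@1 B@3 C@2
Step 7: thread A executes A2 (x = x - 1). Shared: x=0. PCs: A@2 B@3 C@2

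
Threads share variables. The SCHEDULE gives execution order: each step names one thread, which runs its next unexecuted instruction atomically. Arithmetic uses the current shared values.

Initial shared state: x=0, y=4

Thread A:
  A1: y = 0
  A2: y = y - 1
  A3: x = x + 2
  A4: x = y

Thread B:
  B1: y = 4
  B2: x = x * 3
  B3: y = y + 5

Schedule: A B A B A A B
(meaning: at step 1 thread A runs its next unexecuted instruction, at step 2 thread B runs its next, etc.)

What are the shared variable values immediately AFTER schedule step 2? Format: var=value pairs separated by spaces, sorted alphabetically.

Step 1: thread A executes A1 (y = 0). Shared: x=0 y=0. PCs: A@1 B@0
Step 2: thread B executes B1 (y = 4). Shared: x=0 y=4. PCs: A@1 B@1

Answer: x=0 y=4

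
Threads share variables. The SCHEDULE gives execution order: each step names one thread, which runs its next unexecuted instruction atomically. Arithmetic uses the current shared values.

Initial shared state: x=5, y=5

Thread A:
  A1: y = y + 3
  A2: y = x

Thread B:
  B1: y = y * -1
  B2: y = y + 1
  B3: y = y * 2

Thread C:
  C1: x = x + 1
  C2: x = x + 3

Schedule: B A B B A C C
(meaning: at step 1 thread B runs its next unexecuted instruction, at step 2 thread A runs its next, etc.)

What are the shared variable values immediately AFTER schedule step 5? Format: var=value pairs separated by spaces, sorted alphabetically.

Step 1: thread B executes B1 (y = y * -1). Shared: x=5 y=-5. PCs: A@0 B@1 C@0
Step 2: thread A executes A1 (y = y + 3). Shared: x=5 y=-2. PCs: A@1 B@1 C@0
Step 3: thread B executes B2 (y = y + 1). Shared: x=5 y=-1. PCs: A@1 B@2 C@0
Step 4: thread B executes B3 (y = y * 2). Shared: x=5 y=-2. PCs: A@1 B@3 C@0
Step 5: thread A executes A2 (y = x). Shared: x=5 y=5. PCs: A@2 B@3 C@0

Answer: x=5 y=5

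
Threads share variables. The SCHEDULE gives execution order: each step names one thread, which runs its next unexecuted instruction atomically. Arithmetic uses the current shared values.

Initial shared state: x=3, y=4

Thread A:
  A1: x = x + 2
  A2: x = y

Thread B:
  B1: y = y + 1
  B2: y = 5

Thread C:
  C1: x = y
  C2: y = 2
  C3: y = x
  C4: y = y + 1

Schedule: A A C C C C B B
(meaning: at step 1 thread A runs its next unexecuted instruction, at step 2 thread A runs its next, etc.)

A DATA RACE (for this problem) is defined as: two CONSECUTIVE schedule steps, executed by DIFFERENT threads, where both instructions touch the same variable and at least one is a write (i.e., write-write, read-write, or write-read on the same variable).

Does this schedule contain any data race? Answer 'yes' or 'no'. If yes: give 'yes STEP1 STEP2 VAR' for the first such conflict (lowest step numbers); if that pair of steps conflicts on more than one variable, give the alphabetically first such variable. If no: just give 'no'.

Answer: yes 2 3 x

Derivation:
Steps 1,2: same thread (A). No race.
Steps 2,3: A(x = y) vs C(x = y). RACE on x (W-W).
Steps 3,4: same thread (C). No race.
Steps 4,5: same thread (C). No race.
Steps 5,6: same thread (C). No race.
Steps 6,7: C(y = y + 1) vs B(y = y + 1). RACE on y (W-W).
Steps 7,8: same thread (B). No race.
First conflict at steps 2,3.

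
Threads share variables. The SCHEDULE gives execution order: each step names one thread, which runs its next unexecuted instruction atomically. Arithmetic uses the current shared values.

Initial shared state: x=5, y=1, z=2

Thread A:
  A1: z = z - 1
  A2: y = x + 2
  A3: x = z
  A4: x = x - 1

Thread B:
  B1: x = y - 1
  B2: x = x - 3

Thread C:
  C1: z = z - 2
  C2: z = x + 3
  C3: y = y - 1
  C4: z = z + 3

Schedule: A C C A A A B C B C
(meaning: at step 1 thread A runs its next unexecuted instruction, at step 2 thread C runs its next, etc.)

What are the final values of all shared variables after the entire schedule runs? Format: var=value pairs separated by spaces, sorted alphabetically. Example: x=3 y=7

Answer: x=3 y=6 z=11

Derivation:
Step 1: thread A executes A1 (z = z - 1). Shared: x=5 y=1 z=1. PCs: A@1 B@0 C@0
Step 2: thread C executes C1 (z = z - 2). Shared: x=5 y=1 z=-1. PCs: A@1 B@0 C@1
Step 3: thread C executes C2 (z = x + 3). Shared: x=5 y=1 z=8. PCs: A@1 B@0 C@2
Step 4: thread A executes A2 (y = x + 2). Shared: x=5 y=7 z=8. PCs: A@2 B@0 C@2
Step 5: thread A executes A3 (x = z). Shared: x=8 y=7 z=8. PCs: A@3 B@0 C@2
Step 6: thread A executes A4 (x = x - 1). Shared: x=7 y=7 z=8. PCs: A@4 B@0 C@2
Step 7: thread B executes B1 (x = y - 1). Shared: x=6 y=7 z=8. PCs: A@4 B@1 C@2
Step 8: thread C executes C3 (y = y - 1). Shared: x=6 y=6 z=8. PCs: A@4 B@1 C@3
Step 9: thread B executes B2 (x = x - 3). Shared: x=3 y=6 z=8. PCs: A@4 B@2 C@3
Step 10: thread C executes C4 (z = z + 3). Shared: x=3 y=6 z=11. PCs: A@4 B@2 C@4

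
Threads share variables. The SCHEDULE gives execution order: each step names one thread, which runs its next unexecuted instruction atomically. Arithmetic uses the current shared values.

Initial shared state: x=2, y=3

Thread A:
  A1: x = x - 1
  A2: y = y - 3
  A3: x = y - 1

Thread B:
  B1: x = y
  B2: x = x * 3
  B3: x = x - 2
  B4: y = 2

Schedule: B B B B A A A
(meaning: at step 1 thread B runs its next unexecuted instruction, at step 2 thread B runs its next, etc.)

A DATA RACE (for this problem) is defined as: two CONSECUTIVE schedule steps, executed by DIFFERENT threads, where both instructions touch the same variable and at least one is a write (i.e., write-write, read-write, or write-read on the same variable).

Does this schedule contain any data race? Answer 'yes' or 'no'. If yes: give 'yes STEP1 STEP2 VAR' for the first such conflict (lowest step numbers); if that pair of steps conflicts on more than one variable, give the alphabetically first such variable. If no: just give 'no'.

Answer: no

Derivation:
Steps 1,2: same thread (B). No race.
Steps 2,3: same thread (B). No race.
Steps 3,4: same thread (B). No race.
Steps 4,5: B(r=-,w=y) vs A(r=x,w=x). No conflict.
Steps 5,6: same thread (A). No race.
Steps 6,7: same thread (A). No race.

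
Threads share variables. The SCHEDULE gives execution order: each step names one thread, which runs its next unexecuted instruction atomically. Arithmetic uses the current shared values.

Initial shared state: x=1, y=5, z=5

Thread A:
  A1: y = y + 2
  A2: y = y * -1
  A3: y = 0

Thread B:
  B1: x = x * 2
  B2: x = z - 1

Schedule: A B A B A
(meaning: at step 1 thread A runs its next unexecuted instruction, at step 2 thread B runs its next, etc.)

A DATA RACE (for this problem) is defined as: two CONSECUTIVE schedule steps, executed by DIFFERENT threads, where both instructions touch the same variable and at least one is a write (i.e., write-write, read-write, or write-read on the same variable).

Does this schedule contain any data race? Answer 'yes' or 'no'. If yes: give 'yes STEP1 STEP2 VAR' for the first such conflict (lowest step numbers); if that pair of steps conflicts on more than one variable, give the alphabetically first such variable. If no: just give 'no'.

Answer: no

Derivation:
Steps 1,2: A(r=y,w=y) vs B(r=x,w=x). No conflict.
Steps 2,3: B(r=x,w=x) vs A(r=y,w=y). No conflict.
Steps 3,4: A(r=y,w=y) vs B(r=z,w=x). No conflict.
Steps 4,5: B(r=z,w=x) vs A(r=-,w=y). No conflict.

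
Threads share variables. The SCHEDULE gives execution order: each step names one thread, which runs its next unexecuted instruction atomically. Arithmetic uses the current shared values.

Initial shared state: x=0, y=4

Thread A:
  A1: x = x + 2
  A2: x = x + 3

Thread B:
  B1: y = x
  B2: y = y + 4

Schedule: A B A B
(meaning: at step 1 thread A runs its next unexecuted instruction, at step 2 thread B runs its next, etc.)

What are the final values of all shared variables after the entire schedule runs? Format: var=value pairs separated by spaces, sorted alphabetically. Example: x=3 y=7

Step 1: thread A executes A1 (x = x + 2). Shared: x=2 y=4. PCs: A@1 B@0
Step 2: thread B executes B1 (y = x). Shared: x=2 y=2. PCs: A@1 B@1
Step 3: thread A executes A2 (x = x + 3). Shared: x=5 y=2. PCs: A@2 B@1
Step 4: thread B executes B2 (y = y + 4). Shared: x=5 y=6. PCs: A@2 B@2

Answer: x=5 y=6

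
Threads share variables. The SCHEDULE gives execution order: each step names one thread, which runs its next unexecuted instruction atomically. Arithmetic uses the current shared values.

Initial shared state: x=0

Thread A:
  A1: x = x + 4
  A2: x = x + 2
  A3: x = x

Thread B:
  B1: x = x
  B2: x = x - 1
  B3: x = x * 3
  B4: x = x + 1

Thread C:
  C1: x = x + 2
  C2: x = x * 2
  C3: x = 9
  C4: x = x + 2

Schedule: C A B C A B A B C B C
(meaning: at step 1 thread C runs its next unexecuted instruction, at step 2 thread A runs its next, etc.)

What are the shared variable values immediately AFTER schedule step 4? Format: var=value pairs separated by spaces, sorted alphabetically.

Step 1: thread C executes C1 (x = x + 2). Shared: x=2. PCs: A@0 B@0 C@1
Step 2: thread A executes A1 (x = x + 4). Shared: x=6. PCs: A@1 B@0 C@1
Step 3: thread B executes B1 (x = x). Shared: x=6. PCs: A@1 B@1 C@1
Step 4: thread C executes C2 (x = x * 2). Shared: x=12. PCs: A@1 B@1 C@2

Answer: x=12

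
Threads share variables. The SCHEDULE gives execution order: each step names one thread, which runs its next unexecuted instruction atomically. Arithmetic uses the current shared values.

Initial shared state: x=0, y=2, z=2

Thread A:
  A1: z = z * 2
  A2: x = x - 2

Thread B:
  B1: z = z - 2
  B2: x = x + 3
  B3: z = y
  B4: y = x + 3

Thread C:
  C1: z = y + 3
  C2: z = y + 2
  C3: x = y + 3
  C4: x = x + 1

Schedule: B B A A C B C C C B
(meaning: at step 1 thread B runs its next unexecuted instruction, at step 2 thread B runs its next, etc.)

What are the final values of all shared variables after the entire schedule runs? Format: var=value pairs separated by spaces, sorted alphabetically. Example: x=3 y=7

Answer: x=6 y=9 z=4

Derivation:
Step 1: thread B executes B1 (z = z - 2). Shared: x=0 y=2 z=0. PCs: A@0 B@1 C@0
Step 2: thread B executes B2 (x = x + 3). Shared: x=3 y=2 z=0. PCs: A@0 B@2 C@0
Step 3: thread A executes A1 (z = z * 2). Shared: x=3 y=2 z=0. PCs: A@1 B@2 C@0
Step 4: thread A executes A2 (x = x - 2). Shared: x=1 y=2 z=0. PCs: A@2 B@2 C@0
Step 5: thread C executes C1 (z = y + 3). Shared: x=1 y=2 z=5. PCs: A@2 B@2 C@1
Step 6: thread B executes B3 (z = y). Shared: x=1 y=2 z=2. PCs: A@2 B@3 C@1
Step 7: thread C executes C2 (z = y + 2). Shared: x=1 y=2 z=4. PCs: A@2 B@3 C@2
Step 8: thread C executes C3 (x = y + 3). Shared: x=5 y=2 z=4. PCs: A@2 B@3 C@3
Step 9: thread C executes C4 (x = x + 1). Shared: x=6 y=2 z=4. PCs: A@2 B@3 C@4
Step 10: thread B executes B4 (y = x + 3). Shared: x=6 y=9 z=4. PCs: A@2 B@4 C@4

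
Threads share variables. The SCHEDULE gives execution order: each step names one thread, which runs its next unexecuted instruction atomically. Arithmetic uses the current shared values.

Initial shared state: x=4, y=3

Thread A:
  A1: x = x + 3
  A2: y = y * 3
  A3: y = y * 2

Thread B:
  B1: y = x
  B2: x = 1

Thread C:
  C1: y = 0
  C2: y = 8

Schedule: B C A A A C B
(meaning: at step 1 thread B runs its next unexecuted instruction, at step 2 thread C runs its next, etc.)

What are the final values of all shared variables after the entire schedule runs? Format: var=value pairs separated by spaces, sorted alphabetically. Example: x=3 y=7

Step 1: thread B executes B1 (y = x). Shared: x=4 y=4. PCs: A@0 B@1 C@0
Step 2: thread C executes C1 (y = 0). Shared: x=4 y=0. PCs: A@0 B@1 C@1
Step 3: thread A executes A1 (x = x + 3). Shared: x=7 y=0. PCs: A@1 B@1 C@1
Step 4: thread A executes A2 (y = y * 3). Shared: x=7 y=0. PCs: A@2 B@1 C@1
Step 5: thread A executes A3 (y = y * 2). Shared: x=7 y=0. PCs: A@3 B@1 C@1
Step 6: thread C executes C2 (y = 8). Shared: x=7 y=8. PCs: A@3 B@1 C@2
Step 7: thread B executes B2 (x = 1). Shared: x=1 y=8. PCs: A@3 B@2 C@2

Answer: x=1 y=8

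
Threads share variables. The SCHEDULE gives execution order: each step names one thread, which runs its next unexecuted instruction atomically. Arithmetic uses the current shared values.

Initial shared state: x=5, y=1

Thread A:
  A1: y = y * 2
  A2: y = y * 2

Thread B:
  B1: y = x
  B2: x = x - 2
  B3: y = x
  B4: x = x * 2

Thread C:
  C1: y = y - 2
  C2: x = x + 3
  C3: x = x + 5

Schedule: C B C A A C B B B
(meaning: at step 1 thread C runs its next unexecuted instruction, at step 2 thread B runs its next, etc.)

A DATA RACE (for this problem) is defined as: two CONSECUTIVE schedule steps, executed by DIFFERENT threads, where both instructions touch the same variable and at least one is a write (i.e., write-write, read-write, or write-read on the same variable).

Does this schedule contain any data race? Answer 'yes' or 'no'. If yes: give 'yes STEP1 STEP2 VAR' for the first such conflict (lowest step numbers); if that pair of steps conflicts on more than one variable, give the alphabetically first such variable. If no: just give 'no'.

Answer: yes 1 2 y

Derivation:
Steps 1,2: C(y = y - 2) vs B(y = x). RACE on y (W-W).
Steps 2,3: B(y = x) vs C(x = x + 3). RACE on x (R-W).
Steps 3,4: C(r=x,w=x) vs A(r=y,w=y). No conflict.
Steps 4,5: same thread (A). No race.
Steps 5,6: A(r=y,w=y) vs C(r=x,w=x). No conflict.
Steps 6,7: C(x = x + 5) vs B(x = x - 2). RACE on x (W-W).
Steps 7,8: same thread (B). No race.
Steps 8,9: same thread (B). No race.
First conflict at steps 1,2.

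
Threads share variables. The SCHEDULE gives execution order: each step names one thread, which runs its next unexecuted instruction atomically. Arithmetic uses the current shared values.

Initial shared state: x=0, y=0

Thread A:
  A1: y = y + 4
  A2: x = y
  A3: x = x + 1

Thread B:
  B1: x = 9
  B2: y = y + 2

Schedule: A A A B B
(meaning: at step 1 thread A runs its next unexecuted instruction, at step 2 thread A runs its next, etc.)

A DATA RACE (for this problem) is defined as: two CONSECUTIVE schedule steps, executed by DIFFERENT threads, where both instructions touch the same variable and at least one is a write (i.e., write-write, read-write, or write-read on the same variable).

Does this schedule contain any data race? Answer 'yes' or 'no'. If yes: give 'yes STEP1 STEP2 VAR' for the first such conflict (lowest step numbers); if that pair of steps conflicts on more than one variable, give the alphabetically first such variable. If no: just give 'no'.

Steps 1,2: same thread (A). No race.
Steps 2,3: same thread (A). No race.
Steps 3,4: A(x = x + 1) vs B(x = 9). RACE on x (W-W).
Steps 4,5: same thread (B). No race.
First conflict at steps 3,4.

Answer: yes 3 4 x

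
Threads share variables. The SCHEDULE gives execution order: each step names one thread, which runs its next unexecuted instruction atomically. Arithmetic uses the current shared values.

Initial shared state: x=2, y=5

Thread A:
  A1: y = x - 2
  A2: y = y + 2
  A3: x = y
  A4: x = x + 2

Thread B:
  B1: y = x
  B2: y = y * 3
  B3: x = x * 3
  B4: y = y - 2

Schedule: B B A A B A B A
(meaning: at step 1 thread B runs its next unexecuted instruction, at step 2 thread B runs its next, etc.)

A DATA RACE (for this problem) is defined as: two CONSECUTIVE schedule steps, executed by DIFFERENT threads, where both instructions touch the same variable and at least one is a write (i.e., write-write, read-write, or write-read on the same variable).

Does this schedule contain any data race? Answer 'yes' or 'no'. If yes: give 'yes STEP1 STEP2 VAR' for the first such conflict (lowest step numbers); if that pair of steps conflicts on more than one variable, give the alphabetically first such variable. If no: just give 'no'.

Steps 1,2: same thread (B). No race.
Steps 2,3: B(y = y * 3) vs A(y = x - 2). RACE on y (W-W).
Steps 3,4: same thread (A). No race.
Steps 4,5: A(r=y,w=y) vs B(r=x,w=x). No conflict.
Steps 5,6: B(x = x * 3) vs A(x = y). RACE on x (W-W).
Steps 6,7: A(x = y) vs B(y = y - 2). RACE on y (R-W).
Steps 7,8: B(r=y,w=y) vs A(r=x,w=x). No conflict.
First conflict at steps 2,3.

Answer: yes 2 3 y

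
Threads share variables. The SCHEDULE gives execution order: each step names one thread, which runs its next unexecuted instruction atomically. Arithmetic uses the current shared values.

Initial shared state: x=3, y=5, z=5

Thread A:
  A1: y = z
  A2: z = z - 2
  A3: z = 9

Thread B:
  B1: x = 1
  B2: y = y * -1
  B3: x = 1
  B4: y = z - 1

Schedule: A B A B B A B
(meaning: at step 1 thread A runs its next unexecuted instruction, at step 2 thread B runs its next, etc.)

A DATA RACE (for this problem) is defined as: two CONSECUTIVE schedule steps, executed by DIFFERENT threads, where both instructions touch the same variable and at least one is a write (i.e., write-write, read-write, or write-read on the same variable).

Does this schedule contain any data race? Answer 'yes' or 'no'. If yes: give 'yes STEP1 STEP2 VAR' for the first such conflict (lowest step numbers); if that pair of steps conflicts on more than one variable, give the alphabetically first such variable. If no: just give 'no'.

Steps 1,2: A(r=z,w=y) vs B(r=-,w=x). No conflict.
Steps 2,3: B(r=-,w=x) vs A(r=z,w=z). No conflict.
Steps 3,4: A(r=z,w=z) vs B(r=y,w=y). No conflict.
Steps 4,5: same thread (B). No race.
Steps 5,6: B(r=-,w=x) vs A(r=-,w=z). No conflict.
Steps 6,7: A(z = 9) vs B(y = z - 1). RACE on z (W-R).
First conflict at steps 6,7.

Answer: yes 6 7 z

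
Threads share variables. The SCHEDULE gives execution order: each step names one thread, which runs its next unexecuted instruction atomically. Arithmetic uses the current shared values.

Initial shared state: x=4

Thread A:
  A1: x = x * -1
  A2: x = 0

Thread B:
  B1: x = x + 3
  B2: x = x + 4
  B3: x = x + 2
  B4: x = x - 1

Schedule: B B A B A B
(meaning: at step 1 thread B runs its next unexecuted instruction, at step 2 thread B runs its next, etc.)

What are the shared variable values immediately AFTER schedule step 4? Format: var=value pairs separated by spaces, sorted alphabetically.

Step 1: thread B executes B1 (x = x + 3). Shared: x=7. PCs: A@0 B@1
Step 2: thread B executes B2 (x = x + 4). Shared: x=11. PCs: A@0 B@2
Step 3: thread A executes A1 (x = x * -1). Shared: x=-11. PCs: A@1 B@2
Step 4: thread B executes B3 (x = x + 2). Shared: x=-9. PCs: A@1 B@3

Answer: x=-9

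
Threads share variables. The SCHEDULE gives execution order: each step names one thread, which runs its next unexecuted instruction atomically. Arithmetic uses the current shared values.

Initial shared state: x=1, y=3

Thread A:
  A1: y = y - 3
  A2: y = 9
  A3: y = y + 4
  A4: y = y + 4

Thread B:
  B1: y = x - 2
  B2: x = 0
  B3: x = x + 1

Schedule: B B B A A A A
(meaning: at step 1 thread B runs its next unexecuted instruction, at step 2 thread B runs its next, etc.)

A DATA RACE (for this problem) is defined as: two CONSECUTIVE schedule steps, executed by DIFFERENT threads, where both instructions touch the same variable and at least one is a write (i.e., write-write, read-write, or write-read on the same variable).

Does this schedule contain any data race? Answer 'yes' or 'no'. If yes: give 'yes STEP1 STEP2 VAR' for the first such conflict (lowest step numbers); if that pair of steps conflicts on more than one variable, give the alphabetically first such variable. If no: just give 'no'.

Steps 1,2: same thread (B). No race.
Steps 2,3: same thread (B). No race.
Steps 3,4: B(r=x,w=x) vs A(r=y,w=y). No conflict.
Steps 4,5: same thread (A). No race.
Steps 5,6: same thread (A). No race.
Steps 6,7: same thread (A). No race.

Answer: no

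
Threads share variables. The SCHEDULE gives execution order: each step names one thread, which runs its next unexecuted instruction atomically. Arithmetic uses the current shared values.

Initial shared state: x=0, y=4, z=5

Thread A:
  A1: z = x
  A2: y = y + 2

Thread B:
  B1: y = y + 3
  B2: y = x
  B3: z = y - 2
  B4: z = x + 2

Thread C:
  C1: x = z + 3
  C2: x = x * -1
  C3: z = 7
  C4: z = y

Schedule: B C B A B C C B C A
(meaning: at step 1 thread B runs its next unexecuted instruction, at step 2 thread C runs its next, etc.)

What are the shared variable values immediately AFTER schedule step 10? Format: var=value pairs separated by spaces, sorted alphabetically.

Answer: x=-8 y=10 z=8

Derivation:
Step 1: thread B executes B1 (y = y + 3). Shared: x=0 y=7 z=5. PCs: A@0 B@1 C@0
Step 2: thread C executes C1 (x = z + 3). Shared: x=8 y=7 z=5. PCs: A@0 B@1 C@1
Step 3: thread B executes B2 (y = x). Shared: x=8 y=8 z=5. PCs: A@0 B@2 C@1
Step 4: thread A executes A1 (z = x). Shared: x=8 y=8 z=8. PCs: A@1 B@2 C@1
Step 5: thread B executes B3 (z = y - 2). Shared: x=8 y=8 z=6. PCs: A@1 B@3 C@1
Step 6: thread C executes C2 (x = x * -1). Shared: x=-8 y=8 z=6. PCs: A@1 B@3 C@2
Step 7: thread C executes C3 (z = 7). Shared: x=-8 y=8 z=7. PCs: A@1 B@3 C@3
Step 8: thread B executes B4 (z = x + 2). Shared: x=-8 y=8 z=-6. PCs: A@1 B@4 C@3
Step 9: thread C executes C4 (z = y). Shared: x=-8 y=8 z=8. PCs: A@1 B@4 C@4
Step 10: thread A executes A2 (y = y + 2). Shared: x=-8 y=10 z=8. PCs: A@2 B@4 C@4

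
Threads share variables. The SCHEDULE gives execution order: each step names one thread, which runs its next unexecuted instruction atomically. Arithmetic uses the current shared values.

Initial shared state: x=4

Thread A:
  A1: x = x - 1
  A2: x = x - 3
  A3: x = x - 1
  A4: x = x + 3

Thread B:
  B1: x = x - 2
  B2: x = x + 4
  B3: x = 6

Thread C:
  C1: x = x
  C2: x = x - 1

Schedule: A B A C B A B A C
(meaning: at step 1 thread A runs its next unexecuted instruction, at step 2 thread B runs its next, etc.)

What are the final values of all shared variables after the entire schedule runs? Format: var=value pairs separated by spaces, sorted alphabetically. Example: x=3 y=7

Step 1: thread A executes A1 (x = x - 1). Shared: x=3. PCs: A@1 B@0 C@0
Step 2: thread B executes B1 (x = x - 2). Shared: x=1. PCs: A@1 B@1 C@0
Step 3: thread A executes A2 (x = x - 3). Shared: x=-2. PCs: A@2 B@1 C@0
Step 4: thread C executes C1 (x = x). Shared: x=-2. PCs: A@2 B@1 C@1
Step 5: thread B executes B2 (x = x + 4). Shared: x=2. PCs: A@2 B@2 C@1
Step 6: thread A executes A3 (x = x - 1). Shared: x=1. PCs: A@3 B@2 C@1
Step 7: thread B executes B3 (x = 6). Shared: x=6. PCs: A@3 B@3 C@1
Step 8: thread A executes A4 (x = x + 3). Shared: x=9. PCs: A@4 B@3 C@1
Step 9: thread C executes C2 (x = x - 1). Shared: x=8. PCs: A@4 B@3 C@2

Answer: x=8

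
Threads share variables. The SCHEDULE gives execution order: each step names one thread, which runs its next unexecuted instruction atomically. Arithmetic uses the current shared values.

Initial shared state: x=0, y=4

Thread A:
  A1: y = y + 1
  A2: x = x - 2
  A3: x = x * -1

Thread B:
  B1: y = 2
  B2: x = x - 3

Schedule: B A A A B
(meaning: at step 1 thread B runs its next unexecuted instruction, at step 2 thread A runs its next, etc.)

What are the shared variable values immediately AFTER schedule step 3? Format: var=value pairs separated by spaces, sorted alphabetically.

Step 1: thread B executes B1 (y = 2). Shared: x=0 y=2. PCs: A@0 B@1
Step 2: thread A executes A1 (y = y + 1). Shared: x=0 y=3. PCs: A@1 B@1
Step 3: thread A executes A2 (x = x - 2). Shared: x=-2 y=3. PCs: A@2 B@1

Answer: x=-2 y=3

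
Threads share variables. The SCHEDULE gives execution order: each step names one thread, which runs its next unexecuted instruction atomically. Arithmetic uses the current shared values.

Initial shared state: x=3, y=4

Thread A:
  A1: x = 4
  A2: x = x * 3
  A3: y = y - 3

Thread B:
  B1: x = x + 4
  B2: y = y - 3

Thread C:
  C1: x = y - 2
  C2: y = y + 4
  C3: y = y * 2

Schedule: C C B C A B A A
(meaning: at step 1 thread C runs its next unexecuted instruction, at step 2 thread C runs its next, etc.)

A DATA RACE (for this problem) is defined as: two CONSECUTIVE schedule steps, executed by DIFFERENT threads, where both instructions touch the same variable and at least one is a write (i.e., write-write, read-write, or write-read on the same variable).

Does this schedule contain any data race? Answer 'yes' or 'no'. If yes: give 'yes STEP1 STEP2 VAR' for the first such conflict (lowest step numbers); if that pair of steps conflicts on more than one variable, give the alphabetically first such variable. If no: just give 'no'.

Steps 1,2: same thread (C). No race.
Steps 2,3: C(r=y,w=y) vs B(r=x,w=x). No conflict.
Steps 3,4: B(r=x,w=x) vs C(r=y,w=y). No conflict.
Steps 4,5: C(r=y,w=y) vs A(r=-,w=x). No conflict.
Steps 5,6: A(r=-,w=x) vs B(r=y,w=y). No conflict.
Steps 6,7: B(r=y,w=y) vs A(r=x,w=x). No conflict.
Steps 7,8: same thread (A). No race.

Answer: no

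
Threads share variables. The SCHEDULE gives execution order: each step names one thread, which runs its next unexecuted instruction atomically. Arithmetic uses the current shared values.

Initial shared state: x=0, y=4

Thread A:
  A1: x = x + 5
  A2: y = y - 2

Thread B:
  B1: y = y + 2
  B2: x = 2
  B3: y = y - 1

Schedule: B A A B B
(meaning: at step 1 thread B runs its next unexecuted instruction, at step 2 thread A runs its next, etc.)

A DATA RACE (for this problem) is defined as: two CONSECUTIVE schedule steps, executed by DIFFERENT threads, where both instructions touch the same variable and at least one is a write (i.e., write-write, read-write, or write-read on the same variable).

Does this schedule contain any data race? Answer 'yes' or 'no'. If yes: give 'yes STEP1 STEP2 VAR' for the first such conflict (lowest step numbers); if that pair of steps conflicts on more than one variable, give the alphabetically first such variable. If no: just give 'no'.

Answer: no

Derivation:
Steps 1,2: B(r=y,w=y) vs A(r=x,w=x). No conflict.
Steps 2,3: same thread (A). No race.
Steps 3,4: A(r=y,w=y) vs B(r=-,w=x). No conflict.
Steps 4,5: same thread (B). No race.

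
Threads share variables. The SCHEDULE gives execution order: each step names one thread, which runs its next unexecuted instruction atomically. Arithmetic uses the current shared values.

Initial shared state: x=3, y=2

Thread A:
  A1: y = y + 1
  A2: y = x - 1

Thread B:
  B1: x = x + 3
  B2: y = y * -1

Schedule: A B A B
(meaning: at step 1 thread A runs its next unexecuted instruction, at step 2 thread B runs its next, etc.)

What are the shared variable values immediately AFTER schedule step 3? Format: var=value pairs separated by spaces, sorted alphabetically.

Step 1: thread A executes A1 (y = y + 1). Shared: x=3 y=3. PCs: A@1 B@0
Step 2: thread B executes B1 (x = x + 3). Shared: x=6 y=3. PCs: A@1 B@1
Step 3: thread A executes A2 (y = x - 1). Shared: x=6 y=5. PCs: A@2 B@1

Answer: x=6 y=5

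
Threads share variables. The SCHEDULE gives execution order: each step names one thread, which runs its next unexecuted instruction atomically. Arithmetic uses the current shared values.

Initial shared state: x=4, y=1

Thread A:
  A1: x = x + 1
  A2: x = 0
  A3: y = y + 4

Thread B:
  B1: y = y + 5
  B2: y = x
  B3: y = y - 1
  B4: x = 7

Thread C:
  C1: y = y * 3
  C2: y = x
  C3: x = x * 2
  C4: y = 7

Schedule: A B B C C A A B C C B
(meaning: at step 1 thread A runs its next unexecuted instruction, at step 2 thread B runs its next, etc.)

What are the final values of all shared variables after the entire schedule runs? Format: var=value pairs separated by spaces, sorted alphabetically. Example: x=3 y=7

Answer: x=7 y=7

Derivation:
Step 1: thread A executes A1 (x = x + 1). Shared: x=5 y=1. PCs: A@1 B@0 C@0
Step 2: thread B executes B1 (y = y + 5). Shared: x=5 y=6. PCs: A@1 B@1 C@0
Step 3: thread B executes B2 (y = x). Shared: x=5 y=5. PCs: A@1 B@2 C@0
Step 4: thread C executes C1 (y = y * 3). Shared: x=5 y=15. PCs: A@1 B@2 C@1
Step 5: thread C executes C2 (y = x). Shared: x=5 y=5. PCs: A@1 B@2 C@2
Step 6: thread A executes A2 (x = 0). Shared: x=0 y=5. PCs: A@2 B@2 C@2
Step 7: thread A executes A3 (y = y + 4). Shared: x=0 y=9. PCs: A@3 B@2 C@2
Step 8: thread B executes B3 (y = y - 1). Shared: x=0 y=8. PCs: A@3 B@3 C@2
Step 9: thread C executes C3 (x = x * 2). Shared: x=0 y=8. PCs: A@3 B@3 C@3
Step 10: thread C executes C4 (y = 7). Shared: x=0 y=7. PCs: A@3 B@3 C@4
Step 11: thread B executes B4 (x = 7). Shared: x=7 y=7. PCs: A@3 B@4 C@4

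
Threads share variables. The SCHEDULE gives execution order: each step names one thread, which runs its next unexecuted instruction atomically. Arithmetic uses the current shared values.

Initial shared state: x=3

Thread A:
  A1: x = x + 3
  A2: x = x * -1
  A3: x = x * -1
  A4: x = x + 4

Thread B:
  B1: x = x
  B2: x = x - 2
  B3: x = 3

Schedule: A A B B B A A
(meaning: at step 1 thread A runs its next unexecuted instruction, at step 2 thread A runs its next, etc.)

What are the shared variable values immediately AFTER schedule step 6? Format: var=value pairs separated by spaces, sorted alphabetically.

Step 1: thread A executes A1 (x = x + 3). Shared: x=6. PCs: A@1 B@0
Step 2: thread A executes A2 (x = x * -1). Shared: x=-6. PCs: A@2 B@0
Step 3: thread B executes B1 (x = x). Shared: x=-6. PCs: A@2 B@1
Step 4: thread B executes B2 (x = x - 2). Shared: x=-8. PCs: A@2 B@2
Step 5: thread B executes B3 (x = 3). Shared: x=3. PCs: A@2 B@3
Step 6: thread A executes A3 (x = x * -1). Shared: x=-3. PCs: A@3 B@3

Answer: x=-3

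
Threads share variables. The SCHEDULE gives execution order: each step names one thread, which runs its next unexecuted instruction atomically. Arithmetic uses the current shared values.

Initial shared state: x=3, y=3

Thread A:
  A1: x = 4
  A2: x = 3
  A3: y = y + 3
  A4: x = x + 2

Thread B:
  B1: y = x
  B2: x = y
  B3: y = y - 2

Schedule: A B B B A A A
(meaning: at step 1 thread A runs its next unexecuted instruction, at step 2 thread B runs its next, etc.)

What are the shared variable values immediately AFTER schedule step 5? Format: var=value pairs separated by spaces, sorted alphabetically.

Step 1: thread A executes A1 (x = 4). Shared: x=4 y=3. PCs: A@1 B@0
Step 2: thread B executes B1 (y = x). Shared: x=4 y=4. PCs: A@1 B@1
Step 3: thread B executes B2 (x = y). Shared: x=4 y=4. PCs: A@1 B@2
Step 4: thread B executes B3 (y = y - 2). Shared: x=4 y=2. PCs: A@1 B@3
Step 5: thread A executes A2 (x = 3). Shared: x=3 y=2. PCs: A@2 B@3

Answer: x=3 y=2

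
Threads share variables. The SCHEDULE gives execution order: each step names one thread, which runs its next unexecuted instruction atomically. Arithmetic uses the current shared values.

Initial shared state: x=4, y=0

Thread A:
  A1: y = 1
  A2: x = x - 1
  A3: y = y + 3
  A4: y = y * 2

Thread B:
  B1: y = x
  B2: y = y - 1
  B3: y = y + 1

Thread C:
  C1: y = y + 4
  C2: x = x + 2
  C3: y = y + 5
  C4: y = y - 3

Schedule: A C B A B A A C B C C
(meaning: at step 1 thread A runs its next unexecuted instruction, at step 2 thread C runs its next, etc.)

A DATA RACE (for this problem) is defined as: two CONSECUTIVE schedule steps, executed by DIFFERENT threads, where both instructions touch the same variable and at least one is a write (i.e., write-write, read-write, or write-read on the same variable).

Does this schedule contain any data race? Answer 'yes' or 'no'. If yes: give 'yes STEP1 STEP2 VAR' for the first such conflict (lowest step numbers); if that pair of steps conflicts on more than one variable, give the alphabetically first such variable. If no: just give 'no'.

Steps 1,2: A(y = 1) vs C(y = y + 4). RACE on y (W-W).
Steps 2,3: C(y = y + 4) vs B(y = x). RACE on y (W-W).
Steps 3,4: B(y = x) vs A(x = x - 1). RACE on x (R-W).
Steps 4,5: A(r=x,w=x) vs B(r=y,w=y). No conflict.
Steps 5,6: B(y = y - 1) vs A(y = y + 3). RACE on y (W-W).
Steps 6,7: same thread (A). No race.
Steps 7,8: A(r=y,w=y) vs C(r=x,w=x). No conflict.
Steps 8,9: C(r=x,w=x) vs B(r=y,w=y). No conflict.
Steps 9,10: B(y = y + 1) vs C(y = y + 5). RACE on y (W-W).
Steps 10,11: same thread (C). No race.
First conflict at steps 1,2.

Answer: yes 1 2 y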